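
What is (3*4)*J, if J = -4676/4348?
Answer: -14028/1087 ≈ -12.905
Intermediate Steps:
J = -1169/1087 (J = -4676*1/4348 = -1169/1087 ≈ -1.0754)
(3*4)*J = (3*4)*(-1169/1087) = 12*(-1169/1087) = -14028/1087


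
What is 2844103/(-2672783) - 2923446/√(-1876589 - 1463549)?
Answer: -2844103/2672783 + 1461723*I*√3340138/1670069 ≈ -1.0641 + 1599.6*I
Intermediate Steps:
2844103/(-2672783) - 2923446/√(-1876589 - 1463549) = 2844103*(-1/2672783) - 2923446*(-I*√3340138/3340138) = -2844103/2672783 - 2923446*(-I*√3340138/3340138) = -2844103/2672783 - (-1461723)*I*√3340138/1670069 = -2844103/2672783 + 1461723*I*√3340138/1670069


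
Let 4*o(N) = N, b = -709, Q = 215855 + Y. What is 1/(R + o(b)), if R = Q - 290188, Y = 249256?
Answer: 4/698983 ≈ 5.7226e-6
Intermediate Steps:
Q = 465111 (Q = 215855 + 249256 = 465111)
o(N) = N/4
R = 174923 (R = 465111 - 290188 = 174923)
1/(R + o(b)) = 1/(174923 + (¼)*(-709)) = 1/(174923 - 709/4) = 1/(698983/4) = 4/698983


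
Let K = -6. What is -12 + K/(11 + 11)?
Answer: -135/11 ≈ -12.273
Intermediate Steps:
-12 + K/(11 + 11) = -12 - 6/(11 + 11) = -12 - 6/22 = -12 - 6*1/22 = -12 - 3/11 = -135/11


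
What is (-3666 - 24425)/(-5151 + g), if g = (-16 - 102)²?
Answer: -28091/8773 ≈ -3.2020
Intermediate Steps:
g = 13924 (g = (-118)² = 13924)
(-3666 - 24425)/(-5151 + g) = (-3666 - 24425)/(-5151 + 13924) = -28091/8773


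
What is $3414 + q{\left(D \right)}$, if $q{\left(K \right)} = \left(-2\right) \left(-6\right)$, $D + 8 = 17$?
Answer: $3426$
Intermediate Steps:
$D = 9$ ($D = -8 + 17 = 9$)
$q{\left(K \right)} = 12$
$3414 + q{\left(D \right)} = 3414 + 12 = 3426$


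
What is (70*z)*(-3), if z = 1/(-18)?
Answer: 35/3 ≈ 11.667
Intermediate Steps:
z = -1/18 ≈ -0.055556
(70*z)*(-3) = (70*(-1/18))*(-3) = -35/9*(-3) = 35/3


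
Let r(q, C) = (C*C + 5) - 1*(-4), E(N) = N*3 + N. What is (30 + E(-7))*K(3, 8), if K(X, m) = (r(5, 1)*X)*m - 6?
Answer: 468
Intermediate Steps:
E(N) = 4*N (E(N) = 3*N + N = 4*N)
r(q, C) = 9 + C**2 (r(q, C) = (C**2 + 5) + 4 = (5 + C**2) + 4 = 9 + C**2)
K(X, m) = -6 + 10*X*m (K(X, m) = ((9 + 1**2)*X)*m - 6 = ((9 + 1)*X)*m - 6 = (10*X)*m - 6 = 10*X*m - 6 = -6 + 10*X*m)
(30 + E(-7))*K(3, 8) = (30 + 4*(-7))*(-6 + 10*3*8) = (30 - 28)*(-6 + 240) = 2*234 = 468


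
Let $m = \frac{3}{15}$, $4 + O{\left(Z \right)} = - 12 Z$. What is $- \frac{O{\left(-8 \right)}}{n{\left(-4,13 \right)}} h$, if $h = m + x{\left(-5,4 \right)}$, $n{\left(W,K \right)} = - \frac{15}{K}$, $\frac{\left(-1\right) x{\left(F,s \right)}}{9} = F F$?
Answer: $- \frac{1344304}{75} \approx -17924.0$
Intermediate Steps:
$O{\left(Z \right)} = -4 - 12 Z$
$m = \frac{1}{5}$ ($m = 3 \cdot \frac{1}{15} = \frac{1}{5} \approx 0.2$)
$x{\left(F,s \right)} = - 9 F^{2}$ ($x{\left(F,s \right)} = - 9 F F = - 9 F^{2}$)
$h = - \frac{1124}{5}$ ($h = \frac{1}{5} - 9 \left(-5\right)^{2} = \frac{1}{5} - 225 = - \frac{1124}{5} \approx -224.8$)
$- \frac{O{\left(-8 \right)}}{n{\left(-4,13 \right)}} h = - \frac{-4 - -96}{\left(-15\right) \frac{1}{13}} \left(- \frac{1124}{5}\right) = - \frac{-4 + 96}{\left(-15\right) \frac{1}{13}} \left(- \frac{1124}{5}\right) = - \frac{92}{- \frac{15}{13}} \left(- \frac{1124}{5}\right) = - \frac{92 \left(-13\right)}{15} \left(- \frac{1124}{5}\right) = \left(-1\right) \left(- \frac{1196}{15}\right) \left(- \frac{1124}{5}\right) = \frac{1196}{15} \left(- \frac{1124}{5}\right) = - \frac{1344304}{75}$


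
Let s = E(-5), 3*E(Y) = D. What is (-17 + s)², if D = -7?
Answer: 3364/9 ≈ 373.78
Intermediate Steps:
E(Y) = -7/3 (E(Y) = (⅓)*(-7) = -7/3)
s = -7/3 ≈ -2.3333
(-17 + s)² = (-17 - 7/3)² = (-58/3)² = 3364/9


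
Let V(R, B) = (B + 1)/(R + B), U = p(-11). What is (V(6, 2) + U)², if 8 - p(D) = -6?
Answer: 13225/64 ≈ 206.64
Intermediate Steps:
p(D) = 14 (p(D) = 8 - 1*(-6) = 8 + 6 = 14)
U = 14
V(R, B) = (1 + B)/(B + R)
(V(6, 2) + U)² = ((1 + 2)/(2 + 6) + 14)² = (3/8 + 14)² = (115/8)² = 13225/64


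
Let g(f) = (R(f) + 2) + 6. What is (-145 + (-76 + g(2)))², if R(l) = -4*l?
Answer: 48841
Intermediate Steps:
g(f) = 8 - 4*f (g(f) = (-4*f + 2) + 6 = (2 - 4*f) + 6 = 8 - 4*f)
(-145 + (-76 + g(2)))² = (-145 + (-76 + (8 - 4*2)))² = (-145 + (-76 + (8 - 8)))² = (-145 + (-76 + 0))² = (-145 - 76)² = (-221)² = 48841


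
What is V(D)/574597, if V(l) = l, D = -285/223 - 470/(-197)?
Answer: 48665/25242620807 ≈ 1.9279e-6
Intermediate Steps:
D = 48665/43931 (D = -285*1/223 - 470*(-1/197) = -285/223 + 470/197 = 48665/43931 ≈ 1.1078)
V(D)/574597 = (48665/43931)/574597 = (48665/43931)*(1/574597) = 48665/25242620807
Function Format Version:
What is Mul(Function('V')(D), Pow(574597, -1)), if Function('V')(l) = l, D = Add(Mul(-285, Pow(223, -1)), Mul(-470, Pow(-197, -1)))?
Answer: Rational(48665, 25242620807) ≈ 1.9279e-6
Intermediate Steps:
D = Rational(48665, 43931) (D = Add(Mul(-285, Rational(1, 223)), Mul(-470, Rational(-1, 197))) = Add(Rational(-285, 223), Rational(470, 197)) = Rational(48665, 43931) ≈ 1.1078)
Mul(Function('V')(D), Pow(574597, -1)) = Mul(Rational(48665, 43931), Pow(574597, -1)) = Mul(Rational(48665, 43931), Rational(1, 574597)) = Rational(48665, 25242620807)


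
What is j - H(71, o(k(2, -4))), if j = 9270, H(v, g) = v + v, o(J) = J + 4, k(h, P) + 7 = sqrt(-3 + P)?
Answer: 9128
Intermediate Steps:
k(h, P) = -7 + sqrt(-3 + P)
o(J) = 4 + J
H(v, g) = 2*v
j - H(71, o(k(2, -4))) = 9270 - 2*71 = 9270 - 1*142 = 9270 - 142 = 9128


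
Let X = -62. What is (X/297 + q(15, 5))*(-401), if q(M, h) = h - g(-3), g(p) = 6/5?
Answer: -2138533/1485 ≈ -1440.1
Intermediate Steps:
g(p) = 6/5 (g(p) = 6*(⅕) = 6/5)
q(M, h) = -6/5 + h (q(M, h) = h - 1*6/5 = h - 6/5 = -6/5 + h)
(X/297 + q(15, 5))*(-401) = (-62/297 + (-6/5 + 5))*(-401) = (-62*1/297 + 19/5)*(-401) = (-62/297 + 19/5)*(-401) = (5333/1485)*(-401) = -2138533/1485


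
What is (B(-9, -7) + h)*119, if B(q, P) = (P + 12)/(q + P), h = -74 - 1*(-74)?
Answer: -595/16 ≈ -37.188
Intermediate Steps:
h = 0 (h = -74 + 74 = 0)
B(q, P) = (12 + P)/(P + q)
(B(-9, -7) + h)*119 = ((12 - 7)/(-7 - 9) + 0)*119 = (5/(-16) + 0)*119 = (-1/16*5 + 0)*119 = (-5/16 + 0)*119 = -5/16*119 = -595/16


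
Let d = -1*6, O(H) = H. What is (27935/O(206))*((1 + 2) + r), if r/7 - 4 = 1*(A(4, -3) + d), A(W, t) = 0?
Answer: -307285/206 ≈ -1491.7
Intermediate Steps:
d = -6
r = -14 (r = 28 + 7*(1*(0 - 6)) = 28 + 7*(1*(-6)) = 28 + 7*(-6) = 28 - 42 = -14)
(27935/O(206))*((1 + 2) + r) = (27935/206)*((1 + 2) - 14) = (27935*(1/206))*(3 - 14) = (27935/206)*(-11) = -307285/206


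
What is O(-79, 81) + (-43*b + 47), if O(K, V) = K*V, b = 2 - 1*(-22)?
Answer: -7384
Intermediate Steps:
b = 24 (b = 2 + 22 = 24)
O(-79, 81) + (-43*b + 47) = -79*81 + (-43*24 + 47) = -6399 + (-1032 + 47) = -6399 - 985 = -7384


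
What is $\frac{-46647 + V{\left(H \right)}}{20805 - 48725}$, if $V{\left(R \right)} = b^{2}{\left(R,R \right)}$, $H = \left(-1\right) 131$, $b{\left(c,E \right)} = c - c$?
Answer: $\frac{46647}{27920} \approx 1.6707$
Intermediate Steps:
$b{\left(c,E \right)} = 0$
$H = -131$
$V{\left(R \right)} = 0$ ($V{\left(R \right)} = 0^{2} = 0$)
$\frac{-46647 + V{\left(H \right)}}{20805 - 48725} = \frac{-46647 + 0}{20805 - 48725} = - \frac{46647}{-27920} = \left(-46647\right) \left(- \frac{1}{27920}\right) = \frac{46647}{27920}$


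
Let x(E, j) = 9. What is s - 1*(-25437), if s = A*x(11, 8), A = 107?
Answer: 26400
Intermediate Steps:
s = 963 (s = 107*9 = 963)
s - 1*(-25437) = 963 - 1*(-25437) = 963 + 25437 = 26400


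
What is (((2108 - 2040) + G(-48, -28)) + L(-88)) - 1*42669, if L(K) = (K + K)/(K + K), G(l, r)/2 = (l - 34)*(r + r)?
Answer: -33416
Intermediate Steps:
G(l, r) = 4*r*(-34 + l) (G(l, r) = 2*((l - 34)*(r + r)) = 2*((-34 + l)*(2*r)) = 2*(2*r*(-34 + l)) = 4*r*(-34 + l))
L(K) = 1 (L(K) = (2*K)/((2*K)) = (2*K)*(1/(2*K)) = 1)
(((2108 - 2040) + G(-48, -28)) + L(-88)) - 1*42669 = (((2108 - 2040) + 4*(-28)*(-34 - 48)) + 1) - 1*42669 = ((68 + 4*(-28)*(-82)) + 1) - 42669 = ((68 + 9184) + 1) - 42669 = (9252 + 1) - 42669 = 9253 - 42669 = -33416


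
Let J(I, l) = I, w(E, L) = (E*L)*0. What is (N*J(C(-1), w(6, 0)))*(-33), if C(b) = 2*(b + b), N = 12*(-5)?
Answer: -7920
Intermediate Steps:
N = -60
w(E, L) = 0
C(b) = 4*b (C(b) = 2*(2*b) = 4*b)
(N*J(C(-1), w(6, 0)))*(-33) = -240*(-1)*(-33) = -60*(-4)*(-33) = 240*(-33) = -7920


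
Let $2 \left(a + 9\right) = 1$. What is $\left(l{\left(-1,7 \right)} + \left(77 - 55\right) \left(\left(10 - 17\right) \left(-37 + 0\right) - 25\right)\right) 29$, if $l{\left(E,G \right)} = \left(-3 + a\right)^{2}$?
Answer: $\frac{612509}{4} \approx 1.5313 \cdot 10^{5}$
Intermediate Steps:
$a = - \frac{17}{2}$ ($a = -9 + \frac{1}{2} \cdot 1 = -9 + \frac{1}{2} = - \frac{17}{2} \approx -8.5$)
$l{\left(E,G \right)} = \frac{529}{4}$ ($l{\left(E,G \right)} = \left(-3 - \frac{17}{2}\right)^{2} = \left(- \frac{23}{2}\right)^{2} = \frac{529}{4}$)
$\left(l{\left(-1,7 \right)} + \left(77 - 55\right) \left(\left(10 - 17\right) \left(-37 + 0\right) - 25\right)\right) 29 = \left(\frac{529}{4} + \left(77 - 55\right) \left(\left(10 - 17\right) \left(-37 + 0\right) - 25\right)\right) 29 = \left(\frac{529}{4} + 22 \left(\left(-7\right) \left(-37\right) - 25\right)\right) 29 = \left(\frac{529}{4} + 22 \left(259 - 25\right)\right) 29 = \left(\frac{529}{4} + 22 \cdot 234\right) 29 = \left(\frac{529}{4} + 5148\right) 29 = \frac{21121}{4} \cdot 29 = \frac{612509}{4}$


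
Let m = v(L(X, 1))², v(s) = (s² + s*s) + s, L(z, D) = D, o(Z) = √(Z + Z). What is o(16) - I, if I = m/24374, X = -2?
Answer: -9/24374 + 4*√2 ≈ 5.6565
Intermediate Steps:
o(Z) = √2*√Z (o(Z) = √(2*Z) = √2*√Z)
v(s) = s + 2*s² (v(s) = (s² + s²) + s = 2*s² + s = s + 2*s²)
m = 9 (m = (1*(1 + 2*1))² = (1*(1 + 2))² = (1*3)² = 3² = 9)
I = 9/24374 ≈ 0.00036925
o(16) - I = √2*√16 - 1*9/24374 = √2*4 - 9/24374 = 4*√2 - 9/24374 = -9/24374 + 4*√2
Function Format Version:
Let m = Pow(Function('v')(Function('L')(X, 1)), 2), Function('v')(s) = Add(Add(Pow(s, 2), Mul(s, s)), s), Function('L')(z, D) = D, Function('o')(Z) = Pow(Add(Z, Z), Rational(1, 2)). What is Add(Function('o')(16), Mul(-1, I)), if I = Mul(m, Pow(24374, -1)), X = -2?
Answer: Add(Rational(-9, 24374), Mul(4, Pow(2, Rational(1, 2)))) ≈ 5.6565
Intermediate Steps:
Function('o')(Z) = Mul(Pow(2, Rational(1, 2)), Pow(Z, Rational(1, 2))) (Function('o')(Z) = Pow(Mul(2, Z), Rational(1, 2)) = Mul(Pow(2, Rational(1, 2)), Pow(Z, Rational(1, 2))))
Function('v')(s) = Add(s, Mul(2, Pow(s, 2))) (Function('v')(s) = Add(Add(Pow(s, 2), Pow(s, 2)), s) = Add(Mul(2, Pow(s, 2)), s) = Add(s, Mul(2, Pow(s, 2))))
m = 9 (m = Pow(Mul(1, Add(1, Mul(2, 1))), 2) = Pow(Mul(1, Add(1, 2)), 2) = Pow(Mul(1, 3), 2) = Pow(3, 2) = 9)
I = Rational(9, 24374) (I = Mul(9, Pow(24374, -1)) = Mul(9, Rational(1, 24374)) = Rational(9, 24374) ≈ 0.00036925)
Add(Function('o')(16), Mul(-1, I)) = Add(Mul(Pow(2, Rational(1, 2)), Pow(16, Rational(1, 2))), Mul(-1, Rational(9, 24374))) = Add(Mul(Pow(2, Rational(1, 2)), 4), Rational(-9, 24374)) = Add(Mul(4, Pow(2, Rational(1, 2))), Rational(-9, 24374)) = Add(Rational(-9, 24374), Mul(4, Pow(2, Rational(1, 2))))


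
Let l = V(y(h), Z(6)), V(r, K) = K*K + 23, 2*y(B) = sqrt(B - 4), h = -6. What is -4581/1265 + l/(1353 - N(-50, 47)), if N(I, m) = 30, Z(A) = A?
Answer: -5986028/1673595 ≈ -3.5767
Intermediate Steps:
y(B) = sqrt(-4 + B)/2 (y(B) = sqrt(B - 4)/2 = sqrt(-4 + B)/2)
V(r, K) = 23 + K**2 (V(r, K) = K**2 + 23 = 23 + K**2)
l = 59 (l = 23 + 6**2 = 23 + 36 = 59)
-4581/1265 + l/(1353 - N(-50, 47)) = -4581/1265 + 59/(1353 - 1*30) = -4581*1/1265 + 59/(1353 - 30) = -4581/1265 + 59/1323 = -5986028/1673595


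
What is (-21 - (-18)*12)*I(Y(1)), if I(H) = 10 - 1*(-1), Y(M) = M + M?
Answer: 2145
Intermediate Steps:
Y(M) = 2*M
I(H) = 11 (I(H) = 10 + 1 = 11)
(-21 - (-18)*12)*I(Y(1)) = (-21 - (-18)*12)*11 = (-21 - 1*(-216))*11 = (-21 + 216)*11 = 195*11 = 2145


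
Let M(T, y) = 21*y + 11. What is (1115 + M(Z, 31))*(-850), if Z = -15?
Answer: -1510450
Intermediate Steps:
M(T, y) = 11 + 21*y
(1115 + M(Z, 31))*(-850) = (1115 + (11 + 21*31))*(-850) = (1115 + (11 + 651))*(-850) = (1115 + 662)*(-850) = 1777*(-850) = -1510450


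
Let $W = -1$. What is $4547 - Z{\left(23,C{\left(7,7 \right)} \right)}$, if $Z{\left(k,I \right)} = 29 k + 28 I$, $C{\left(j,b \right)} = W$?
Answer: $3908$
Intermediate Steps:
$C{\left(j,b \right)} = -1$
$Z{\left(k,I \right)} = 28 I + 29 k$
$4547 - Z{\left(23,C{\left(7,7 \right)} \right)} = 4547 - \left(28 \left(-1\right) + 29 \cdot 23\right) = 4547 - \left(-28 + 667\right) = 4547 - 639 = 3908$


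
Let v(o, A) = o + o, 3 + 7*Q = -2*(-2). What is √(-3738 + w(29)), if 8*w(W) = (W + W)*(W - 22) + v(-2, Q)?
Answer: 3*I*√1639/2 ≈ 60.727*I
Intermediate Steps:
Q = ⅐ (Q = -3/7 + (-2*(-2))/7 = -3/7 + (⅐)*4 = -3/7 + 4/7 = ⅐ ≈ 0.14286)
v(o, A) = 2*o
w(W) = -½ + W*(-22 + W)/4 (w(W) = ((W + W)*(W - 22) + 2*(-2))/8 = ((2*W)*(-22 + W) - 4)/8 = (2*W*(-22 + W) - 4)/8 = (-4 + 2*W*(-22 + W))/8 = -½ + W*(-22 + W)/4)
√(-3738 + w(29)) = √(-3738 + (-½ - 11/2*29 + (¼)*29²)) = √(-3738 + (-½ - 319/2 + (¼)*841)) = √(-3738 + (-½ - 319/2 + 841/4)) = √(-3738 + 201/4) = √(-14751/4) = 3*I*√1639/2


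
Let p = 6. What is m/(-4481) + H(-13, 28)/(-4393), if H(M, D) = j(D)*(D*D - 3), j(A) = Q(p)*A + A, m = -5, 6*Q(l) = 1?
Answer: -342900883/59055099 ≈ -5.8065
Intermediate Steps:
Q(l) = 1/6 (Q(l) = (1/6)*1 = 1/6)
j(A) = 7*A/6 (j(A) = A/6 + A = 7*A/6)
H(M, D) = 7*D*(-3 + D**2)/6 (H(M, D) = (7*D/6)*(D*D - 3) = (7*D/6)*(D**2 - 3) = (7*D/6)*(-3 + D**2) = 7*D*(-3 + D**2)/6)
m/(-4481) + H(-13, 28)/(-4393) = -5/(-4481) + ((7/6)*28*(-3 + 28**2))/(-4393) = -5*(-1/4481) + ((7/6)*28*(-3 + 784))*(-1/4393) = 5/4481 + ((7/6)*28*781)*(-1/4393) = 5/4481 + (76538/3)*(-1/4393) = 5/4481 - 76538/13179 = -342900883/59055099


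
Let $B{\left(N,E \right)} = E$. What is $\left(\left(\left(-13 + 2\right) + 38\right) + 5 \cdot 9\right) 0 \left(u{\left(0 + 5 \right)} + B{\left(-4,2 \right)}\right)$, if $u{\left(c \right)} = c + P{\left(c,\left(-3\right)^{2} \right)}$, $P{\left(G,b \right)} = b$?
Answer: $0$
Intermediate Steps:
$u{\left(c \right)} = 9 + c$ ($u{\left(c \right)} = c + \left(-3\right)^{2} = c + 9 = 9 + c$)
$\left(\left(\left(-13 + 2\right) + 38\right) + 5 \cdot 9\right) 0 \left(u{\left(0 + 5 \right)} + B{\left(-4,2 \right)}\right) = \left(\left(\left(-13 + 2\right) + 38\right) + 5 \cdot 9\right) 0 \left(\left(9 + \left(0 + 5\right)\right) + 2\right) = \left(\left(-11 + 38\right) + 45\right) 0 \left(\left(9 + 5\right) + 2\right) = \left(27 + 45\right) 0 \left(14 + 2\right) = 72 \cdot 0 \cdot 16 = 72 \cdot 0 = 0$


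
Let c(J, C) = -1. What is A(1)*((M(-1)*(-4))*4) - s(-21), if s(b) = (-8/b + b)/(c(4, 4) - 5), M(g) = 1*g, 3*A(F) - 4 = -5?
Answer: -1105/126 ≈ -8.7698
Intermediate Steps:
A(F) = -⅓ (A(F) = 4/3 + (⅓)*(-5) = 4/3 - 5/3 = -⅓)
M(g) = g
s(b) = -b/6 + 4/(3*b) (s(b) = (-8/b + b)/(-1 - 5) = (b - 8/b)/(-6) = (b - 8/b)*(-⅙) = -b/6 + 4/(3*b))
A(1)*((M(-1)*(-4))*4) - s(-21) = -(-1*(-4))*4/3 - (8 - 1*(-21)²)/(6*(-21)) = -4*4/3 - (-1)*(8 - 1*441)/(6*21) = -⅓*16 - (-1)*(8 - 441)/(6*21) = -16/3 - (-1)*(-433)/(6*21) = -16/3 - 1*433/126 = -16/3 - 433/126 = -1105/126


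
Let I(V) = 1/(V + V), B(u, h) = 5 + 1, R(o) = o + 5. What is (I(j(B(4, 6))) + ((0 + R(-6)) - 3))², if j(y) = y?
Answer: 2209/144 ≈ 15.340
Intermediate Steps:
R(o) = 5 + o
B(u, h) = 6
I(V) = 1/(2*V)
(I(j(B(4, 6))) + ((0 + R(-6)) - 3))² = ((½)/6 + ((0 + (5 - 6)) - 3))² = ((½)*(⅙) + ((0 - 1) - 3))² = (1/12 + (-1 - 3))² = (1/12 - 4)² = (-47/12)² = 2209/144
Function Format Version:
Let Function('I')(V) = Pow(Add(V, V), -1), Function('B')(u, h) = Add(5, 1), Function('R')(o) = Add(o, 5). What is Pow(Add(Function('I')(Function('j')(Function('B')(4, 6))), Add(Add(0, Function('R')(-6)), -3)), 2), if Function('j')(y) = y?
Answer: Rational(2209, 144) ≈ 15.340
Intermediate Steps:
Function('R')(o) = Add(5, o)
Function('B')(u, h) = 6
Function('I')(V) = Mul(Rational(1, 2), Pow(V, -1)) (Function('I')(V) = Pow(Mul(2, V), -1) = Mul(Rational(1, 2), Pow(V, -1)))
Pow(Add(Function('I')(Function('j')(Function('B')(4, 6))), Add(Add(0, Function('R')(-6)), -3)), 2) = Pow(Add(Mul(Rational(1, 2), Pow(6, -1)), Add(Add(0, Add(5, -6)), -3)), 2) = Pow(Add(Mul(Rational(1, 2), Rational(1, 6)), Add(Add(0, -1), -3)), 2) = Pow(Add(Rational(1, 12), Add(-1, -3)), 2) = Pow(Add(Rational(1, 12), -4), 2) = Pow(Rational(-47, 12), 2) = Rational(2209, 144)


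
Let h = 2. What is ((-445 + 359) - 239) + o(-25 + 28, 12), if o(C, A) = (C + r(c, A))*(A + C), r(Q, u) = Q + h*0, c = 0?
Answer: -280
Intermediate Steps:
r(Q, u) = Q (r(Q, u) = Q + 2*0 = Q + 0 = Q)
o(C, A) = C*(A + C) (o(C, A) = (C + 0)*(A + C) = C*(A + C))
((-445 + 359) - 239) + o(-25 + 28, 12) = ((-445 + 359) - 239) + (-25 + 28)*(12 + (-25 + 28)) = (-86 - 239) + 3*(12 + 3) = -325 + 3*15 = -325 + 45 = -280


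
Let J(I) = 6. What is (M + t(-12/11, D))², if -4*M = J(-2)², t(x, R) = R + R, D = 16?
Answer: 529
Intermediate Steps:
t(x, R) = 2*R
M = -9 (M = -¼*6² = -¼*36 = -9)
(M + t(-12/11, D))² = (-9 + 2*16)² = (-9 + 32)² = 23² = 529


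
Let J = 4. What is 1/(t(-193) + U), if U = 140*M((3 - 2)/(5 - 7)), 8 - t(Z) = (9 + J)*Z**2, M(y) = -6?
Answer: -1/485069 ≈ -2.0616e-6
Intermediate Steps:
t(Z) = 8 - 13*Z**2 (t(Z) = 8 - (9 + 4)*Z**2 = 8 - 13*Z**2)
U = -840 (U = 140*(-6) = -840)
1/(t(-193) + U) = 1/((8 - 13*(-193)**2) - 840) = 1/((8 - 13*37249) - 840) = 1/((8 - 484237) - 840) = 1/(-484229 - 840) = 1/(-485069) = -1/485069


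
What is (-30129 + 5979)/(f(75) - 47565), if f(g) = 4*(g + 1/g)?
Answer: 1811250/3544871 ≈ 0.51095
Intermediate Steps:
f(g) = 4*g + 4/g
(-30129 + 5979)/(f(75) - 47565) = (-30129 + 5979)/((4*75 + 4/75) - 47565) = -24150/((300 + 4*(1/75)) - 47565) = -24150/((300 + 4/75) - 47565) = -24150/(22504/75 - 47565) = -24150/(-3544871/75) = -24150*(-75/3544871) = 1811250/3544871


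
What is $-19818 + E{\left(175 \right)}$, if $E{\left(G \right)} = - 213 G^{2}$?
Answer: $-6542943$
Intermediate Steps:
$-19818 + E{\left(175 \right)} = -19818 - 213 \cdot 175^{2} = -19818 - 6523125 = -6542943$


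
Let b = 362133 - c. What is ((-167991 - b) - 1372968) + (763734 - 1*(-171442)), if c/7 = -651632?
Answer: -5529340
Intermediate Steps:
c = -4561424 (c = 7*(-651632) = -4561424)
b = 4923557 (b = 362133 - 1*(-4561424) = 362133 + 4561424 = 4923557)
((-167991 - b) - 1372968) + (763734 - 1*(-171442)) = ((-167991 - 1*4923557) - 1372968) + (763734 - 1*(-171442)) = ((-167991 - 4923557) - 1372968) + (763734 + 171442) = (-5091548 - 1372968) + 935176 = -6464516 + 935176 = -5529340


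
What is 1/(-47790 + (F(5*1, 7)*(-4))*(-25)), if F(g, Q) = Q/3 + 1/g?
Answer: -3/142610 ≈ -2.1036e-5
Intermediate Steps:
F(g, Q) = 1/g + Q/3 (F(g, Q) = Q*(⅓) + 1/g = Q/3 + 1/g = 1/g + Q/3)
1/(-47790 + (F(5*1, 7)*(-4))*(-25)) = 1/(-47790 + ((1/(5*1) + (⅓)*7)*(-4))*(-25)) = 1/(-47790 + ((1/5 + 7/3)*(-4))*(-25)) = 1/(-47790 + ((⅕ + 7/3)*(-4))*(-25)) = 1/(-47790 + ((38/15)*(-4))*(-25)) = 1/(-47790 - 152/15*(-25)) = 1/(-47790 + 760/3) = 1/(-142610/3) = -3/142610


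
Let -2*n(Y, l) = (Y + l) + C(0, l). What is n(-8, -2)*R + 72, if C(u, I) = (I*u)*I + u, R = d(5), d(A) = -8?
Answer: 32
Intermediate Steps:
R = -8
C(u, I) = u + u*I² (C(u, I) = u*I² + u = u + u*I²)
n(Y, l) = -Y/2 - l/2 (n(Y, l) = -((Y + l) + 0*(1 + l²))/2 = -((Y + l) + 0)/2 = -(Y + l)/2 = -Y/2 - l/2)
n(-8, -2)*R + 72 = (-½*(-8) - ½*(-2))*(-8) + 72 = (4 + 1)*(-8) + 72 = 5*(-8) + 72 = -40 + 72 = 32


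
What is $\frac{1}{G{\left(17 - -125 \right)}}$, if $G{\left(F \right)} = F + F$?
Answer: $\frac{1}{284} \approx 0.0035211$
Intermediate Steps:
$G{\left(F \right)} = 2 F$
$\frac{1}{G{\left(17 - -125 \right)}} = \frac{1}{2 \left(17 - -125\right)} = \frac{1}{2 \left(17 + 125\right)} = \frac{1}{2 \cdot 142} = \frac{1}{284}$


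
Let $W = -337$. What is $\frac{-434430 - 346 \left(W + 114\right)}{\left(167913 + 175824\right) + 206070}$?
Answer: $- \frac{357272}{549807} \approx -0.64981$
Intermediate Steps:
$\frac{-434430 - 346 \left(W + 114\right)}{\left(167913 + 175824\right) + 206070} = \frac{-434430 - 346 \left(-337 + 114\right)}{\left(167913 + 175824\right) + 206070} = \frac{-434430 - -77158}{343737 + 206070} = \frac{-434430 + 77158}{549807} = \left(-357272\right) \frac{1}{549807} = - \frac{357272}{549807}$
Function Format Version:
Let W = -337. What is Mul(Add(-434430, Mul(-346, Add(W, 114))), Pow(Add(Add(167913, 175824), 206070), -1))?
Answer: Rational(-357272, 549807) ≈ -0.64981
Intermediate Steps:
Mul(Add(-434430, Mul(-346, Add(W, 114))), Pow(Add(Add(167913, 175824), 206070), -1)) = Mul(Add(-434430, Mul(-346, Add(-337, 114))), Pow(Add(Add(167913, 175824), 206070), -1)) = Mul(Add(-434430, Mul(-346, -223)), Pow(Add(343737, 206070), -1)) = Mul(Add(-434430, 77158), Pow(549807, -1)) = Mul(-357272, Rational(1, 549807)) = Rational(-357272, 549807)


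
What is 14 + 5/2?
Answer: 33/2 ≈ 16.500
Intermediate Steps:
14 + 5/2 = 33/2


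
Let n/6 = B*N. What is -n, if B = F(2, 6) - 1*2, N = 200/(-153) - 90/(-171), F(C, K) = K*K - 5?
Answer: 131660/969 ≈ 135.87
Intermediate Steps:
F(C, K) = -5 + K² (F(C, K) = K² - 5 = -5 + K²)
N = -2270/2907 (N = 200*(-1/153) - 90*(-1/171) = -200/153 + 10/19 = -2270/2907 ≈ -0.78087)
B = 29 (B = (-5 + 6²) - 1*2 = (-5 + 36) - 2 = 31 - 2 = 29)
n = -131660/969 (n = 6*(29*(-2270/2907)) = 6*(-65830/2907) = -131660/969 ≈ -135.87)
-n = -1*(-131660/969) = 131660/969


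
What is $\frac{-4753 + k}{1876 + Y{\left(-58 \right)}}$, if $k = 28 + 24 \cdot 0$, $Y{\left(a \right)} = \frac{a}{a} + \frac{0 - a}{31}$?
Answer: $- \frac{9765}{3883} \approx -2.5148$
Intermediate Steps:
$Y{\left(a \right)} = 1 - \frac{a}{31}$ ($Y{\left(a \right)} = 1 + - a \frac{1}{31} = 1 - \frac{a}{31}$)
$k = 28$ ($k = 28 + 0 = 28$)
$\frac{-4753 + k}{1876 + Y{\left(-58 \right)}} = \frac{-4753 + 28}{1876 + \left(1 - - \frac{58}{31}\right)} = - \frac{4725}{1876 + \left(1 + \frac{58}{31}\right)} = - \frac{4725}{1876 + \frac{89}{31}} = - \frac{4725}{\frac{58245}{31}} = \left(-4725\right) \frac{31}{58245} = - \frac{9765}{3883}$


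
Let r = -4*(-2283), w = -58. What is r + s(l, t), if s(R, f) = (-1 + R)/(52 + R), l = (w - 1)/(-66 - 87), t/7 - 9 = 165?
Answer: 73192886/8015 ≈ 9132.0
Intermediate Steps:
t = 1218 (t = 63 + 7*165 = 63 + 1155 = 1218)
l = 59/153 (l = (-58 - 1)/(-66 - 87) = -59/(-153) = -59*(-1/153) = 59/153 ≈ 0.38562)
s(R, f) = (-1 + R)/(52 + R)
r = 9132
r + s(l, t) = 9132 + (-1 + 59/153)/(52 + 59/153) = 9132 - 94/153/(8015/153) = 9132 + (153/8015)*(-94/153) = 9132 - 94/8015 = 73192886/8015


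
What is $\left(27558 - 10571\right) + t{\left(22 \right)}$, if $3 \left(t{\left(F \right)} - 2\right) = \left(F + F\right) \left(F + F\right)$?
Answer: $\frac{52903}{3} \approx 17634.0$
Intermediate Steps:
$t{\left(F \right)} = 2 + \frac{4 F^{2}}{3}$ ($t{\left(F \right)} = 2 + \frac{\left(F + F\right) \left(F + F\right)}{3} = 2 + \frac{2 F 2 F}{3} = 2 + \frac{4 F^{2}}{3}$)
$\left(27558 - 10571\right) + t{\left(22 \right)} = \left(27558 - 10571\right) + \left(2 + \frac{4 \cdot 22^{2}}{3}\right) = 16987 + \left(2 + \frac{4}{3} \cdot 484\right) = 16987 + \left(2 + \frac{1936}{3}\right) = 16987 + \frac{1942}{3} = \frac{52903}{3}$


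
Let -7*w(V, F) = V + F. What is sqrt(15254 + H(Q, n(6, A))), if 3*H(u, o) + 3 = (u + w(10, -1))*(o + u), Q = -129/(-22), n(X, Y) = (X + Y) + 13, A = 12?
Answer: sqrt(363074243)/154 ≈ 123.73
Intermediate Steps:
w(V, F) = -F/7 - V/7 (w(V, F) = -(V + F)/7 = -(F + V)/7 = -F/7 - V/7)
n(X, Y) = 13 + X + Y
Q = 129/22 (Q = -129*(-1/22) = 129/22 ≈ 5.8636)
H(u, o) = -1 + (-9/7 + u)*(o + u)/3 (H(u, o) = -1 + ((u + (-1/7*(-1) - 1/7*10))*(o + u))/3 = -1 + ((u + (1/7 - 10/7))*(o + u))/3 = -1 + ((u - 9/7)*(o + u))/3 = -1 + ((-9/7 + u)*(o + u))/3 = -1 + (-9/7 + u)*(o + u)/3)
sqrt(15254 + H(Q, n(6, A))) = sqrt(15254 + (-1 - 3*(13 + 6 + 12)/7 - 3/7*129/22 + (129/22)**2/3 + (1/3)*(13 + 6 + 12)*(129/22))) = sqrt(15254 + (-1 - 3/7*31 - 387/154 + (1/3)*(16641/484) + (1/3)*31*(129/22))) = sqrt(15254 + (-1 - 93/7 - 387/154 + 5547/484 + 1333/22)) = sqrt(15254 + 187197/3388) = sqrt(51867749/3388) = sqrt(363074243)/154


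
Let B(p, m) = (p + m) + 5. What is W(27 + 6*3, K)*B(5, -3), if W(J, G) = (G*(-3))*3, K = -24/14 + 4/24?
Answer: 195/2 ≈ 97.500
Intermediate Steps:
K = -65/42 (K = -24*1/14 + 4*(1/24) = -12/7 + ⅙ = -65/42 ≈ -1.5476)
B(p, m) = 5 + m + p (B(p, m) = (m + p) + 5 = 5 + m + p)
W(J, G) = -9*G (W(J, G) = -3*G*3 = -9*G)
W(27 + 6*3, K)*B(5, -3) = (-9*(-65/42))*(5 - 3 + 5) = (195/14)*7 = 195/2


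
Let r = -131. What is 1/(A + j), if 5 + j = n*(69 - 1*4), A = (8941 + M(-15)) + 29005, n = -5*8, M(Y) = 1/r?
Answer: 131/4629670 ≈ 2.8296e-5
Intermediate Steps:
M(Y) = -1/131 (M(Y) = 1/(-131) = -1/131)
n = -40
A = 4970925/131 (A = (8941 - 1/131) + 29005 = 1171270/131 + 29005 = 4970925/131 ≈ 37946.)
j = -2605 (j = -5 - 40*(69 - 1*4) = -5 - 40*(69 - 4) = -5 - 40*65 = -5 - 2600 = -2605)
1/(A + j) = 1/(4970925/131 - 2605) = 1/(4629670/131) = 131/4629670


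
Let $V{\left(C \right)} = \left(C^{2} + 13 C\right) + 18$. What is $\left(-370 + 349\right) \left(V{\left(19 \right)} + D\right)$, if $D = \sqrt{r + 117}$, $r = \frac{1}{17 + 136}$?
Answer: $-13146 - \frac{7 \sqrt{304334}}{17} \approx -13373.0$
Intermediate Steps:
$r = \frac{1}{153} \approx 0.0065359$
$V{\left(C \right)} = 18 + C^{2} + 13 C$
$D = \frac{\sqrt{304334}}{51}$ ($D = \sqrt{\frac{1}{153} + 117} = \sqrt{\frac{17902}{153}} = \frac{\sqrt{304334}}{51} \approx 10.817$)
$\left(-370 + 349\right) \left(V{\left(19 \right)} + D\right) = \left(-370 + 349\right) \left(\left(18 + 19^{2} + 13 \cdot 19\right) + \frac{\sqrt{304334}}{51}\right) = - 21 \left(\left(18 + 361 + 247\right) + \frac{\sqrt{304334}}{51}\right) = - 21 \left(626 + \frac{\sqrt{304334}}{51}\right) = -13146 - \frac{7 \sqrt{304334}}{17}$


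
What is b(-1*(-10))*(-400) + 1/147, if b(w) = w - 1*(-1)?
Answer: -646799/147 ≈ -4400.0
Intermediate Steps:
b(w) = 1 + w (b(w) = w + 1 = 1 + w)
b(-1*(-10))*(-400) + 1/147 = (1 - 1*(-10))*(-400) + 1/147 = (1 + 10)*(-400) + 1/147 = 11*(-400) + 1/147 = -4400 + 1/147 = -646799/147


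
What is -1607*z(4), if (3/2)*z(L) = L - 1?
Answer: -3214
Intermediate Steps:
z(L) = -⅔ + 2*L/3 (z(L) = 2*(L - 1)/3 = 2*(-1 + L)/3 = -⅔ + 2*L/3)
-1607*z(4) = -1607*(-⅔ + (⅔)*4) = -1607*(-⅔ + 8/3) = -1607*2 = -3214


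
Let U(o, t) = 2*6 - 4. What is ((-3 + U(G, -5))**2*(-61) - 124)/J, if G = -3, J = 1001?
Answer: -1649/1001 ≈ -1.6474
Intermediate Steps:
U(o, t) = 8 (U(o, t) = 12 - 4 = 8)
((-3 + U(G, -5))**2*(-61) - 124)/J = ((-3 + 8)**2*(-61) - 124)/1001 = (5**2*(-61) - 124)*(1/1001) = (25*(-61) - 124)*(1/1001) = (-1525 - 124)*(1/1001) = -1649*1/1001 = -1649/1001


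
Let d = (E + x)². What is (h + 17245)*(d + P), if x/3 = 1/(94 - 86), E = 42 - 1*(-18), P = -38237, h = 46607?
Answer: -35340150477/16 ≈ -2.2088e+9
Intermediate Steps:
E = 60 (E = 42 + 18 = 60)
x = 3/8 (x = 3/(94 - 86) = 3/8 ≈ 0.37500)
d = 233289/64 (d = (60 + 3/8)² = (483/8)² = 233289/64 ≈ 3645.1)
(h + 17245)*(d + P) = (46607 + 17245)*(233289/64 - 38237) = 63852*(-2213879/64) = -35340150477/16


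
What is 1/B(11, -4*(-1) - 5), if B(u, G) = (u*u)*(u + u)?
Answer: 1/2662 ≈ 0.00037566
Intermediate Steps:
B(u, G) = 2*u³ (B(u, G) = u²*(2*u) = 2*u³)
1/B(11, -4*(-1) - 5) = 1/(2*11³) = 1/(2*1331) = 1/2662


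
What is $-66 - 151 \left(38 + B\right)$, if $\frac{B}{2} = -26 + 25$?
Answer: $-5502$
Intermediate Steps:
$B = -2$ ($B = 2 \left(-26 + 25\right) = 2 \left(-1\right) = -2$)
$-66 - 151 \left(38 + B\right) = -66 - 151 \left(38 - 2\right) = -66 - 5436 = -5502$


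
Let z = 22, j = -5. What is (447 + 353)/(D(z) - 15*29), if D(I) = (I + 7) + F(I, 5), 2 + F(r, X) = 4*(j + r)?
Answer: -40/17 ≈ -2.3529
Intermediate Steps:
F(r, X) = -22 + 4*r (F(r, X) = -2 + 4*(-5 + r) = -2 + (-20 + 4*r) = -22 + 4*r)
D(I) = -15 + 5*I (D(I) = (I + 7) + (-22 + 4*I) = (7 + I) + (-22 + 4*I) = -15 + 5*I)
(447 + 353)/(D(z) - 15*29) = (447 + 353)/((-15 + 5*22) - 15*29) = 800/((-15 + 110) - 435) = 800/(95 - 435) = 800/(-340) = 800*(-1/340) = -40/17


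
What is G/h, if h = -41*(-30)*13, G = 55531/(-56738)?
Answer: -55531/907240620 ≈ -6.1209e-5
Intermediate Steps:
G = -55531/56738 (G = 55531*(-1/56738) = -55531/56738 ≈ -0.97873)
h = 15990 (h = 1230*13 = 15990)
G/h = -55531/56738/15990 = -55531/56738*1/15990 = -55531/907240620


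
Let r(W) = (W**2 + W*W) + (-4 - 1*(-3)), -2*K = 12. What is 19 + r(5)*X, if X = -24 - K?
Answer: -863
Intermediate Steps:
K = -6 (K = -1/2*12 = -6)
r(W) = -1 + 2*W**2 (r(W) = (W**2 + W**2) + (-4 + 3) = 2*W**2 - 1 = -1 + 2*W**2)
X = -18 (X = -24 - 1*(-6) = -24 + 6 = -18)
19 + r(5)*X = 19 + (-1 + 2*5**2)*(-18) = 19 + (-1 + 2*25)*(-18) = 19 + (-1 + 50)*(-18) = 19 + 49*(-18) = 19 - 882 = -863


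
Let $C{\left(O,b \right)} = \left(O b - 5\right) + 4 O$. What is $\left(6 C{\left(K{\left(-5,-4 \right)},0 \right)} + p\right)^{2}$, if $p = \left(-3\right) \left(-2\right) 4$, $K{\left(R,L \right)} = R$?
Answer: $15876$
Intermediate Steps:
$C{\left(O,b \right)} = -5 + 4 O + O b$ ($C{\left(O,b \right)} = \left(-5 + O b\right) + 4 O = -5 + 4 O + O b$)
$p = 24$ ($p = 6 \cdot 4 = 24$)
$\left(6 C{\left(K{\left(-5,-4 \right)},0 \right)} + p\right)^{2} = \left(6 \left(-5 + 4 \left(-5\right) - 0\right) + 24\right)^{2} = \left(6 \left(-5 - 20 + 0\right) + 24\right)^{2} = \left(6 \left(-25\right) + 24\right)^{2} = \left(-150 + 24\right)^{2} = \left(-126\right)^{2} = 15876$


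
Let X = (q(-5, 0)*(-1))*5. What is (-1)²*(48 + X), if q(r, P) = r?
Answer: 73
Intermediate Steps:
X = 25 (X = -5*(-1)*5 = 5*5 = 25)
(-1)²*(48 + X) = (-1)²*(48 + 25) = 1*73 = 73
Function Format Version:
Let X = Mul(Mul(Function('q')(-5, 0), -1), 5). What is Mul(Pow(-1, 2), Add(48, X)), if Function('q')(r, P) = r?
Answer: 73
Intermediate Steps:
X = 25 (X = Mul(Mul(-5, -1), 5) = Mul(5, 5) = 25)
Mul(Pow(-1, 2), Add(48, X)) = Mul(Pow(-1, 2), Add(48, 25)) = Mul(1, 73) = 73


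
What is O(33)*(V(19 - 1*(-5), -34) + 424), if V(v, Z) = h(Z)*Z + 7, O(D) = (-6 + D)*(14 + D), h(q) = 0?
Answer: 546939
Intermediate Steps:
V(v, Z) = 7 (V(v, Z) = 0*Z + 7 = 0 + 7 = 7)
O(33)*(V(19 - 1*(-5), -34) + 424) = (-84 + 33² + 8*33)*(7 + 424) = (-84 + 1089 + 264)*431 = 1269*431 = 546939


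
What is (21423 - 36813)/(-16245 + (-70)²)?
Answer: 3078/2269 ≈ 1.3565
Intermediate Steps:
(21423 - 36813)/(-16245 + (-70)²) = -15390/(-16245 + 4900) = -15390/(-11345) = -15390*(-1/11345) = 3078/2269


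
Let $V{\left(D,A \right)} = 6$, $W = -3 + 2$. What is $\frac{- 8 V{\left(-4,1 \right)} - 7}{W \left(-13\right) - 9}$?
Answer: $- \frac{55}{4} \approx -13.75$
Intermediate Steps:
$W = -1$
$\frac{- 8 V{\left(-4,1 \right)} - 7}{W \left(-13\right) - 9} = \frac{\left(-8\right) 6 - 7}{\left(-1\right) \left(-13\right) - 9} = \frac{-48 - 7}{13 - 9} = - \frac{55}{4}$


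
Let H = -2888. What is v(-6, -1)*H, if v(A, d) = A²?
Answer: -103968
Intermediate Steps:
v(-6, -1)*H = (-6)²*(-2888) = 36*(-2888) = -103968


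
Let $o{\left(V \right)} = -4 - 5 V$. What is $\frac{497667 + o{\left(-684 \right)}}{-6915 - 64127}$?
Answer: $- \frac{501083}{71042} \approx -7.0533$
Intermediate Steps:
$\frac{497667 + o{\left(-684 \right)}}{-6915 - 64127} = \frac{497667 - -3416}{-6915 - 64127} = \frac{497667 + \left(-4 + 3420\right)}{-71042} = \left(497667 + 3416\right) \left(- \frac{1}{71042}\right) = 501083 \left(- \frac{1}{71042}\right) = - \frac{501083}{71042}$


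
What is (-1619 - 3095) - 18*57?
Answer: -5740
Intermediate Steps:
(-1619 - 3095) - 18*57 = -4714 - 1026 = -5740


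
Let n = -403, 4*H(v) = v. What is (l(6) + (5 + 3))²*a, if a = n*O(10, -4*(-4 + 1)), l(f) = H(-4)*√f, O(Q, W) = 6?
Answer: -169260 + 38688*√6 ≈ -74494.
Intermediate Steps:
H(v) = v/4
l(f) = -√f (l(f) = ((¼)*(-4))*√f = -√f)
a = -2418 (a = -403*6 = -2418)
(l(6) + (5 + 3))²*a = (-√6 + (5 + 3))²*(-2418) = (-√6 + 8)²*(-2418) = (8 - √6)²*(-2418) = -2418*(8 - √6)²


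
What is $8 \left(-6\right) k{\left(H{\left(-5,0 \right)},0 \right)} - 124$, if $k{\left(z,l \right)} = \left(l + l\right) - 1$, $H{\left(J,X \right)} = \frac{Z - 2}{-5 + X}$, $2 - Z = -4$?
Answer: $-76$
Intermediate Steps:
$Z = 6$ ($Z = 2 - -4 = 2 + 4 = 6$)
$H{\left(J,X \right)} = \frac{4}{-5 + X}$ ($H{\left(J,X \right)} = \frac{6 - 2}{-5 + X} = \frac{4}{-5 + X}$)
$k{\left(z,l \right)} = -1 + 2 l$ ($k{\left(z,l \right)} = 2 l - 1 = -1 + 2 l$)
$8 \left(-6\right) k{\left(H{\left(-5,0 \right)},0 \right)} - 124 = 8 \left(-6\right) \left(-1 + 2 \cdot 0\right) - 124 = - 48 \left(-1 + 0\right) - 124 = \left(-48\right) \left(-1\right) - 124 = 48 - 124 = -76$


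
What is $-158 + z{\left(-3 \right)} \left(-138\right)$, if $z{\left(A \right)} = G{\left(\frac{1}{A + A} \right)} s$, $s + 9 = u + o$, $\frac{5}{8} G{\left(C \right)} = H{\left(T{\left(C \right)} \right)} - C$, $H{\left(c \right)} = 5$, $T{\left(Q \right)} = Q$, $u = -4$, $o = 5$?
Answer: $\frac{44842}{5} \approx 8968.4$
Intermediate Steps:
$G{\left(C \right)} = 8 - \frac{8 C}{5}$ ($G{\left(C \right)} = \frac{8 \left(5 - C\right)}{5} = 8 - \frac{8 C}{5}$)
$s = -8$ ($s = -9 + \left(-4 + 5\right) = -9 + 1 = -8$)
$z{\left(A \right)} = -64 + \frac{32}{5 A}$ ($z{\left(A \right)} = \left(8 - \frac{8}{5 \left(A + A\right)}\right) \left(-8\right) = \left(8 - \frac{8}{5 \cdot 2 A}\right) \left(-8\right) = \left(8 - \frac{8 \frac{1}{2 A}}{5}\right) \left(-8\right) = \left(8 - \frac{4}{5 A}\right) \left(-8\right) = -64 + \frac{32}{5 A}$)
$-158 + z{\left(-3 \right)} \left(-138\right) = -158 + \left(-64 + \frac{32}{5 \left(-3\right)}\right) \left(-138\right) = -158 + \left(-64 + \frac{32}{5} \left(- \frac{1}{3}\right)\right) \left(-138\right) = -158 + \left(-64 - \frac{32}{15}\right) \left(-138\right) = -158 - - \frac{45632}{5} = -158 + \frac{45632}{5} = \frac{44842}{5}$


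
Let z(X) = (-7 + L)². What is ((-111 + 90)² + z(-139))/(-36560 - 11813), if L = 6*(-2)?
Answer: -802/48373 ≈ -0.016580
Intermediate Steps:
L = -12
z(X) = 361 (z(X) = (-7 - 12)² = (-19)² = 361)
((-111 + 90)² + z(-139))/(-36560 - 11813) = ((-111 + 90)² + 361)/(-36560 - 11813) = ((-21)² + 361)/(-48373) = (441 + 361)*(-1/48373) = 802*(-1/48373) = -802/48373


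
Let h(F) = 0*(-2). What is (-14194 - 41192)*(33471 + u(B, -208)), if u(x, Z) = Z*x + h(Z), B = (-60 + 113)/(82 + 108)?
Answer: -175808068938/95 ≈ -1.8506e+9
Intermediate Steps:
h(F) = 0
B = 53/190 ≈ 0.27895
u(x, Z) = Z*x (u(x, Z) = Z*x + 0 = Z*x)
(-14194 - 41192)*(33471 + u(B, -208)) = (-14194 - 41192)*(33471 - 208*53/190) = -55386*(33471 - 5512/95) = -55386*3174233/95 = -175808068938/95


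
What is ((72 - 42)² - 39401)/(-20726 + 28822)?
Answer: -38501/8096 ≈ -4.7556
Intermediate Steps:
((72 - 42)² - 39401)/(-20726 + 28822) = (30² - 39401)/8096 = (900 - 39401)*(1/8096) = -38501*1/8096 = -38501/8096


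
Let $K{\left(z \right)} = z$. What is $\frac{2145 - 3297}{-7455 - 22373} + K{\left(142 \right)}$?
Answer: $\frac{1059182}{7457} \approx 142.04$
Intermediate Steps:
$\frac{2145 - 3297}{-7455 - 22373} + K{\left(142 \right)} = \frac{2145 - 3297}{-7455 - 22373} + 142 = - \frac{1152}{-29828} + 142 = \left(-1152\right) \left(- \frac{1}{29828}\right) + 142 = \frac{288}{7457} + 142 = \frac{1059182}{7457}$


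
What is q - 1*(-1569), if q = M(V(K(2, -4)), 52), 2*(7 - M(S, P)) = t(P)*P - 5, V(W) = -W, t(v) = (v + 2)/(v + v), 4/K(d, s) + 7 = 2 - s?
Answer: 1565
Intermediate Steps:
K(d, s) = 4/(-5 - s) (K(d, s) = 4/(-7 + (2 - s)) = 4/(-5 - s))
t(v) = (2 + v)/(2*v) (t(v) = (2 + v)/((2*v)) = (2 + v)*(1/(2*v)) = (2 + v)/(2*v))
M(S, P) = 9 - P/4 (M(S, P) = 7 - (((2 + P)/(2*P))*P - 5)/2 = 7 - ((1 + P/2) - 5)/2 = 7 - (-4 + P/2)/2 = 7 + (2 - P/4) = 9 - P/4)
q = -4 (q = 9 - 1/4*52 = 9 - 13 = -4)
q - 1*(-1569) = -4 - 1*(-1569) = -4 + 1569 = 1565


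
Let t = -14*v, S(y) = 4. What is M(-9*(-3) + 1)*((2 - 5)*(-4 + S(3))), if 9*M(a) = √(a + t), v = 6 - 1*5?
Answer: 0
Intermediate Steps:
v = 1 (v = 6 - 5 = 1)
t = -14 (t = -14*1 = -14)
M(a) = √(-14 + a)/9 (M(a) = √(a - 14)/9 = √(-14 + a)/9)
M(-9*(-3) + 1)*((2 - 5)*(-4 + S(3))) = (√(-14 + (-9*(-3) + 1))/9)*((2 - 5)*(-4 + 4)) = (√(-14 + (27 + 1))/9)*(-3*0) = (√(-14 + 28)/9)*0 = (√14/9)*0 = 0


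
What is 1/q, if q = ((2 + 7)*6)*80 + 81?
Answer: 1/4401 ≈ 0.00022722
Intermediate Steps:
q = 4401 (q = (9*6)*80 + 81 = 54*80 + 81 = 4320 + 81 = 4401)
1/q = 1/4401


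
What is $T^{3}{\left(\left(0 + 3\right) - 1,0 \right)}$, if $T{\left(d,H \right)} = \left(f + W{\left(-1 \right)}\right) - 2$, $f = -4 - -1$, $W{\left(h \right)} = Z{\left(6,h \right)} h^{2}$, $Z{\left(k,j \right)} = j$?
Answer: $-216$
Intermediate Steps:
$W{\left(h \right)} = h^{3}$ ($W{\left(h \right)} = h h^{2} = h^{3}$)
$f = -3$ ($f = -4 + 1 = -3$)
$T{\left(d,H \right)} = -6$ ($T{\left(d,H \right)} = \left(-3 + \left(-1\right)^{3}\right) - 2 = \left(-3 - 1\right) - 2 = -4 - 2 = -6$)
$T^{3}{\left(\left(0 + 3\right) - 1,0 \right)} = \left(-6\right)^{3} = -216$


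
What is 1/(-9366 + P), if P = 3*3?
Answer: -1/9357 ≈ -0.00010687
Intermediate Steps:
P = 9
1/(-9366 + P) = 1/(-9366 + 9) = 1/(-9357) = -1/9357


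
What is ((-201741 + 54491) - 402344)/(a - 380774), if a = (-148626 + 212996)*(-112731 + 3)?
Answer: 274797/3628341067 ≈ 7.5736e-5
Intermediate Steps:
a = -7256301360 (a = 64370*(-112728) = -7256301360)
((-201741 + 54491) - 402344)/(a - 380774) = ((-201741 + 54491) - 402344)/(-7256301360 - 380774) = (-147250 - 402344)/(-7256682134) = -549594*(-1/7256682134) = 274797/3628341067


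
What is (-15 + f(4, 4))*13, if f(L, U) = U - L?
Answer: -195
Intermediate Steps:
(-15 + f(4, 4))*13 = (-15 + (4 - 1*4))*13 = (-15 + (4 - 4))*13 = (-15 + 0)*13 = -15*13 = -195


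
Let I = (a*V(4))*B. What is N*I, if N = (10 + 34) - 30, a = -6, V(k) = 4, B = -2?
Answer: 672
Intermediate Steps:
N = 14 (N = 44 - 30 = 14)
I = 48 (I = -6*4*(-2) = -24*(-2) = 48)
N*I = 14*48 = 672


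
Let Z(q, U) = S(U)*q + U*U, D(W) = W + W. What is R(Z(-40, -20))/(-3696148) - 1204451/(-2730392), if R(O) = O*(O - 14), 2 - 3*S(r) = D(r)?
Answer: 1093953760367/2522983232504 ≈ 0.43360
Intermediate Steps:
D(W) = 2*W
S(r) = ⅔ - 2*r/3
Z(q, U) = U² + q*(⅔ - 2*U/3) (Z(q, U) = (⅔ - 2*U/3)*q + U*U = q*(⅔ - 2*U/3) + U² = U² + q*(⅔ - 2*U/3))
R(O) = O*(-14 + O)
R(Z(-40, -20))/(-3696148) - 1204451/(-2730392) = (((-20)² - ⅔*(-40)*(-1 - 20))*(-14 + ((-20)² - ⅔*(-40)*(-1 - 20))))/(-3696148) - 1204451/(-2730392) = ((400 - ⅔*(-40)*(-21))*(-14 + (400 - ⅔*(-40)*(-21))))*(-1/3696148) - 1204451*(-1/2730392) = ((400 - 560)*(-14 + (400 - 560)))*(-1/3696148) + 1204451/2730392 = -160*(-14 - 160)*(-1/3696148) + 1204451/2730392 = -160*(-174)*(-1/3696148) + 1204451/2730392 = 27840*(-1/3696148) + 1204451/2730392 = -6960/924037 + 1204451/2730392 = 1093953760367/2522983232504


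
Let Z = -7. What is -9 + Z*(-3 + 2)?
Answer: -2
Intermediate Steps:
-9 + Z*(-3 + 2) = -9 - 7*(-3 + 2) = -9 - 7*(-1) = -9 + 7 = -2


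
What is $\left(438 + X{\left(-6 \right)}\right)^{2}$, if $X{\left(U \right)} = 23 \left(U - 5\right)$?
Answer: $34225$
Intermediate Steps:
$X{\left(U \right)} = -115 + 23 U$ ($X{\left(U \right)} = 23 \left(-5 + U\right) = -115 + 23 U$)
$\left(438 + X{\left(-6 \right)}\right)^{2} = \left(438 + \left(-115 + 23 \left(-6\right)\right)\right)^{2} = \left(438 - 253\right)^{2} = 185^{2} = 34225$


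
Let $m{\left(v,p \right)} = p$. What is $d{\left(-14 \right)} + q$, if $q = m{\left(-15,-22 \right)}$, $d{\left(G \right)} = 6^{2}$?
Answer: $14$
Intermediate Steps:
$d{\left(G \right)} = 36$
$q = -22$
$d{\left(-14 \right)} + q = 36 - 22 = 14$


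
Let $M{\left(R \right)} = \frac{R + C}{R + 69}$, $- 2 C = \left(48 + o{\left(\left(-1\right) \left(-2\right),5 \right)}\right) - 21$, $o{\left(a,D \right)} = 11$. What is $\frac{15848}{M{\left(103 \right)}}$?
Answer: $\frac{97352}{3} \approx 32451.0$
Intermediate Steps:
$C = -19$ ($C = - \frac{\left(48 + 11\right) - 21}{2} = - \frac{59 - 21}{2} = \left(- \frac{1}{2}\right) 38 = -19$)
$M{\left(R \right)} = \frac{-19 + R}{69 + R}$ ($M{\left(R \right)} = \frac{R - 19}{R + 69} = \frac{-19 + R}{69 + R}$)
$\frac{15848}{M{\left(103 \right)}} = \frac{15848}{\frac{1}{69 + 103} \left(-19 + 103\right)} = \frac{15848}{\frac{1}{172} \cdot 84} = \frac{15848}{\frac{21}{43}} = 15848 \cdot \frac{43}{21} = \frac{97352}{3}$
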